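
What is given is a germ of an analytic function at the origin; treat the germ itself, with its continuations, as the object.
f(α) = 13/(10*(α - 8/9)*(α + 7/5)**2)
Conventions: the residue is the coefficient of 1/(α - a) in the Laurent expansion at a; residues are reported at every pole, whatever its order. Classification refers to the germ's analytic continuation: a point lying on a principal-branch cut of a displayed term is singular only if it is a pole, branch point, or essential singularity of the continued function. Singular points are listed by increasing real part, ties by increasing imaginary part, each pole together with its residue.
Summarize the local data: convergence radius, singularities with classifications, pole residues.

Radius of convergence at 0: 8/9.
At -7/5: a pole of order 2; residue -5265/21218.
At 8/9: a pole of order 1; residue 5265/21218.

Denominator factor (α - 8/9): pole of order 1 at 8/9, modulus 8/9.
Denominator factor (α + 7/5)^2: pole of order 2 at -7/5, modulus 7/5.
The radius of convergence is the smallest modulus among the singular points: 8/9.
At the order-2 pole -7/5 set g(α) = (α - (-7/5))^2*f(α) = 13/(10*(α - 8/9)).
Order-2 pole: residue = g'(a); g'(-7/5) = -5265/21218, so the residue is -5265/21218.
At the order-1 pole 8/9 set g(α) = (α - (8/9))*f(α) = 13/(10*(α + 7/5)**2).
Simple pole: residue = g(a) at a = 8/9, which is 5265/21218.
List the singular points by increasing real part (a conjugate pair: the negative imaginary part first).


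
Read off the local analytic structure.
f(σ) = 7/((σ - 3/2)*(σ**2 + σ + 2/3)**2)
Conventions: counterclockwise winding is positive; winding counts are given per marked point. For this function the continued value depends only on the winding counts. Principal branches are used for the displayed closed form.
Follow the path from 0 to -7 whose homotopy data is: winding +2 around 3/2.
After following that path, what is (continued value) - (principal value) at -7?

The function is rational, hence single-valued: continuing it around any pole returns the same value, so the difference is 0.

Continued minus principal equals 0.


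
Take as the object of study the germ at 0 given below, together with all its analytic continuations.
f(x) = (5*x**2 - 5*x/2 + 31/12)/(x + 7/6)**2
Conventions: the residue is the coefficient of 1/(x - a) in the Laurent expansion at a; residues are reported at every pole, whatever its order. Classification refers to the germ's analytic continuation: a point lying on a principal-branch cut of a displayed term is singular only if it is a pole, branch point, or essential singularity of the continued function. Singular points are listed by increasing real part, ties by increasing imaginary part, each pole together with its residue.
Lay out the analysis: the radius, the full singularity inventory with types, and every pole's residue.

Radius of convergence at 0: 7/6.
At -7/6: a pole of order 2; residue -85/6.

Denominator factor (x + 7/6)^2: pole of order 2 at -7/6, modulus 7/6.
The radius of convergence is the smallest modulus among the singular points: 7/6.
At the order-2 pole -7/6 set g(x) = (x - (-7/6))^2*f(x) = 5*x**2 - 5*x/2 + 31/12.
Order-2 pole: residue = g'(a); g'(-7/6) = -85/6, so the residue is -85/6.


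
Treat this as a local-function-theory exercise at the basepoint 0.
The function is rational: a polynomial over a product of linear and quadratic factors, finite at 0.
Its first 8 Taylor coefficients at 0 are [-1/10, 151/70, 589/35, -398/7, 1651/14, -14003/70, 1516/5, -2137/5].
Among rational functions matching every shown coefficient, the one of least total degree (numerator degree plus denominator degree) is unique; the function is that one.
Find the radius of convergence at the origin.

No rational of total degree below 5 reproduces all 8 coefficients; solving the [2/3] Pade equations on them gives f(j) = (23*j**2 + 13*j/7 - 1/10)/(j + 1)**3, whose expansion matches every shown term.
Denominator factor (j + 1)^3: pole of order 3 at -1, modulus 1.
The radius of convergence is the smallest modulus among the singular points: 1.

The radius of convergence is 1.


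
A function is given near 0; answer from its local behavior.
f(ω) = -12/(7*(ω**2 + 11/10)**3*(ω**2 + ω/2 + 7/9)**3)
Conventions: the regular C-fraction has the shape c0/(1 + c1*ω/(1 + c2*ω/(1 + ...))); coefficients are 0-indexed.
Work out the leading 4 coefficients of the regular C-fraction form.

Taylor coefficients (expand at 0): a_0 = -8748000/3195731, a_1 = 118098000/22370117, a_2 = 19354950000/1722499009, a_3 = -413283951000/12057493063.
c0 = a_0 = -8748000/3195731. Peel one level at a time: if S = 1 + c*ω/S' with S'(0) = 1, then c is the ω-coefficient of S and S' = c*ω/(S - 1).
S_1 = c0/f = 1 + (27/14)*ω + (16869/2156)*ω^2 + ...; c1 = 27/14.
S_2 = c1*ω/(S_1 - 1) = 1 + (-5623/1386)*ω + (10587359/960498)*ω^2 + ...; c2 = -5623/1386.
S_3 = c2*ω/(S_2 - 1) = 1 + (10587359/3896739)*ω + ...; c3 = 10587359/3896739.

The regular C-fraction coefficients are [-8748000/3195731, 27/14, -5623/1386, 10587359/3896739].


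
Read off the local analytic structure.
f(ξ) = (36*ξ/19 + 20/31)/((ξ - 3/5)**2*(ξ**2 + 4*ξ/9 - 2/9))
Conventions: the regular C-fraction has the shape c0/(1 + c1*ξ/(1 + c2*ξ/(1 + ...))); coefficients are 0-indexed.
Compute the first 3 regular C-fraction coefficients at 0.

Taylor coefficients (expand at 0): a_0 = -250/31, a_1 = -117850/1767, a_2 = -186025/589.
c0 = a_0 = -250/31. Peel one level at a time: if S = 1 + c*ξ/S' with S'(0) = 1, then c is the ξ-coefficient of S and S' = c*ξ/(S - 1).
S_1 = c0/f = 1 + (-2357/285)*ξ + (4748843/162450)*ξ^2 + ...; c1 = -2357/285.
S_2 = c1*ξ/(S_1 - 1) = 1 + (4748843/1343490)*ξ + ...; c2 = 4748843/1343490.

The regular C-fraction coefficients are [-250/31, -2357/285, 4748843/1343490].


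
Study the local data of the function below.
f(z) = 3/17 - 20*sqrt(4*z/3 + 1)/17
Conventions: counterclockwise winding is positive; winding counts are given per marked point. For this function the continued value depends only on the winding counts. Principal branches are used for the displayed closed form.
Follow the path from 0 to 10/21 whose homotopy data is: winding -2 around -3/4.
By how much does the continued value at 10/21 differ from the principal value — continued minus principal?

Continued minus principal equals 0.

The rational part is single-valued and drops out of the difference; each branch term changes only by its own monodromy.
(-20/17)*sqrt(1 - z/(-3/4)): winding -2 is even, the square root returns to the same sheet, contribution 0.
Summing the contributions at z = 10/21 gives 0.


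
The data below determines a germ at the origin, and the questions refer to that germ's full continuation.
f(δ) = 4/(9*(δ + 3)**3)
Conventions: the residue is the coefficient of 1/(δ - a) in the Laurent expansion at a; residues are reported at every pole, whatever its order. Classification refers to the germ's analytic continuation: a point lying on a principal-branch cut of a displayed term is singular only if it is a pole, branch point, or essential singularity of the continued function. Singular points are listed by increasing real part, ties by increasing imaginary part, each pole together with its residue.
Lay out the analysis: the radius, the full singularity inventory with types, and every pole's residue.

Radius of convergence at 0: 3.
At -3: a pole of order 3; residue 0.

Denominator factor (δ + 3)^3: pole of order 3 at -3, modulus 3.
The radius of convergence is the smallest modulus among the singular points: 3.
At the order-3 pole -3 set g(δ) = (δ - (-3))^3*f(δ) = 4/9.
Order-3 pole: residue = g''(a)/2; g''(-3) = 0, so the residue is 0.


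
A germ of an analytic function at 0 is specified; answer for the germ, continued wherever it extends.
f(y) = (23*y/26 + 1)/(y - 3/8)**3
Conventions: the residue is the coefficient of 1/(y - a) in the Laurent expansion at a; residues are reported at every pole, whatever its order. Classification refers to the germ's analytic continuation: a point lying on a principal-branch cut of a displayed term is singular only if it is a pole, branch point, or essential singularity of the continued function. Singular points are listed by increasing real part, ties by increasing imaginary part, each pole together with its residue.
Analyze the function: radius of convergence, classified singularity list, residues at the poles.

Radius of convergence at 0: 3/8.
At 3/8: a pole of order 3; residue 0.

Denominator factor (y - 3/8)^3: pole of order 3 at 3/8, modulus 3/8.
The radius of convergence is the smallest modulus among the singular points: 3/8.
At the order-3 pole 3/8 set g(y) = (y - (3/8))^3*f(y) = 23*y/26 + 1.
Order-3 pole: residue = g''(a)/2; g''(3/8) = 0, so the residue is 0.


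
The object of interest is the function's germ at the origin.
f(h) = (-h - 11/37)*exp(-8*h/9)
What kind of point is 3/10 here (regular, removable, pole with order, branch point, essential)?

There is no denominator, hence no pole anywhere.
The factor exp(-8*h/9) is entire.
So the germ continues analytically to 3/10.

The point is a regular point.


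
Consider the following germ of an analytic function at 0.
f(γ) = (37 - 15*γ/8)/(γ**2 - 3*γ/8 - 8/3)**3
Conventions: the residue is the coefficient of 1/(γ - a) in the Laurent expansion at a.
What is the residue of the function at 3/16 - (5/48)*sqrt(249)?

The factor γ**2 - 3*γ/8 - 8/3 splits as (γ - a)(γ - a') with a = 3/16 - (5/48)*sqrt(249), a' = 3/16 + (5/48)*sqrt(249). At the order-3 pole a set g(γ) = (γ - a)^3*f(γ) = [37 - 15*γ/8] / (γ - a')^3.
Order-3 pole: residue = g''(a)/2; g''(3/16 - (5/48)*sqrt(249)) = -(129696768/1786834375)*sqrt(249), so the residue is -(64848384/1786834375)*sqrt(249).

The residue is -(64848384/1786834375)*sqrt(249).


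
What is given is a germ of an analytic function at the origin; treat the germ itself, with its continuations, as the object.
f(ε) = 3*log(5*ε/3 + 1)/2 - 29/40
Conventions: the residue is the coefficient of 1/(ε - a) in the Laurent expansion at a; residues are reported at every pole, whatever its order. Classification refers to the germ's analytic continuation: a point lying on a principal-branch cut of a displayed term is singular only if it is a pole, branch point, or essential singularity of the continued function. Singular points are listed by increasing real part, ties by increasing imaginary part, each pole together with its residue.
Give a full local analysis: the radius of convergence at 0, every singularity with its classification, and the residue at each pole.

Branch term (3/2)*log(1 - ε/(-3/5)): its argument vanishes at ε = -3/5, a logarithmic branch point, modulus 3/5.
The radius of convergence is the smallest modulus among the singular points: 3/5.

Radius of convergence at 0: 3/5.
At -3/5: a logarithmic branch point.


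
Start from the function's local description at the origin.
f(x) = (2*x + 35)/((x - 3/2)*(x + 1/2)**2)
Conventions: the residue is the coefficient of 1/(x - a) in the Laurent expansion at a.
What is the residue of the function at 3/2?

The residue is 19/2.

At the order-1 pole 3/2 set g(x) = (x - (3/2))*f(x) = (2*x + 35)/(x + 1/2)**2.
Simple pole: residue = g(a) at a = 3/2, which is 19/2.


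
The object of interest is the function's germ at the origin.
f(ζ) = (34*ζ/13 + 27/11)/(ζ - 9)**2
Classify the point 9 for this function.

The point is a pole of order 2.

The denominator factor ζ - 9 vanishes at 9 and appears to the power 2; the numerator there equals 3717/143, nonzero, and no other factor vanishes.
Hence a pole whose order is the multiplicity, 2.


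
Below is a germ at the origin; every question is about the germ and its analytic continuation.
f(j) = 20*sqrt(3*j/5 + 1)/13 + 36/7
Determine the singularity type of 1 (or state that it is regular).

The point is a regular point.

There is no denominator, hence no pole anywhere.
Branch term sqrt(1 - j/(-5/3)): argument at 1 is 8/5, nonzero, so 1 is not its branch point (a point on a principal cut is still regular for the continued germ).
So the germ continues analytically to 1.


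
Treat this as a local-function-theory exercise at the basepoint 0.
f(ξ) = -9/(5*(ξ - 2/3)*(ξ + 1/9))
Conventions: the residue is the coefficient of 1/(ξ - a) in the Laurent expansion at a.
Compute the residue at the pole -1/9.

The residue is 81/35.

At the order-1 pole -1/9 set g(ξ) = (ξ - (-1/9))*f(ξ) = -9/(5*(ξ - 2/3)).
Simple pole: residue = g(a) at a = -1/9, which is 81/35.


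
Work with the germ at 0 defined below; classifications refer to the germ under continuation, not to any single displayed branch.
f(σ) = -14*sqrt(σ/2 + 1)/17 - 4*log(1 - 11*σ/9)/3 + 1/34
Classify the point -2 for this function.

The point is an algebraic (square-root) branch point.

The term (-14/17)*sqrt(1 - σ/(-2)) has argument 1 - -2/(-2) = 0 at -2: a square-root (algebraic, two-sheeted) branch point; the remaining terms are analytic or single-valued there.


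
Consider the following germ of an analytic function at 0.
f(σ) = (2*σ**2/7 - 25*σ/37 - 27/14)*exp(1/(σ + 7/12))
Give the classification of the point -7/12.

The exponent 1/(σ - (-7/12)) has a pole at -7/12, so exp(1/(σ - (-7/12))) takes every nonzero value near it: an essential singularity (not a pole of any order).

The point is an essential singularity.


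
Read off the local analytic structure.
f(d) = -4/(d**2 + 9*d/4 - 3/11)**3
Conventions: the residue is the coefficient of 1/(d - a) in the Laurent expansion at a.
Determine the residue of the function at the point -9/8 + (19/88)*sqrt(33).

The residue is -(991232/22284891)*sqrt(33).

The factor d**2 + 9*d/4 - 3/11 splits as (d - a)(d - a') with a = -9/8 + (19/88)*sqrt(33), a' = -9/8 - (19/88)*sqrt(33). At the order-3 pole a set g(d) = (d - a)^3*f(d) = [-4] / (d - a')^3.
Order-3 pole: residue = g''(a)/2; g''(-9/8 + (19/88)*sqrt(33)) = -(1982464/22284891)*sqrt(33), so the residue is -(991232/22284891)*sqrt(33).


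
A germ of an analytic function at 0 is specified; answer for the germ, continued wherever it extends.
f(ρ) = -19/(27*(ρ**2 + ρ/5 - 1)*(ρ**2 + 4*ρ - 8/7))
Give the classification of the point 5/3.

Denominator factors: ρ**2 + ρ/5 - 1 = 19/9 at ρ = 5/3; ρ**2 + 4*ρ - 8/7 = 523/63 at ρ = 5/3 — none vanishes.
So the germ continues analytically to 5/3.

The point is a regular point.


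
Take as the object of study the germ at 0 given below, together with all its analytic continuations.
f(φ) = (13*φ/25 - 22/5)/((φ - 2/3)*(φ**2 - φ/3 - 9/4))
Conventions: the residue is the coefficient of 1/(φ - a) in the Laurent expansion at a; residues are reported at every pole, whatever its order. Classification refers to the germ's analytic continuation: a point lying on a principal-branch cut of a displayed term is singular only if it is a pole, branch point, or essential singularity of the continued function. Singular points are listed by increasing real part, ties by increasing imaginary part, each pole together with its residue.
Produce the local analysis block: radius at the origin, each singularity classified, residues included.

Radius of convergence at 0: 2/3.
At 1/6 - (1/6)*sqrt(82): a pole of order 1; residue -1824/1825 + (105/5986)*sqrt(82).
At 2/3: a pole of order 1; residue 3648/1825.
At 1/6 + (1/6)*sqrt(82): a pole of order 1; residue -1824/1825 - (105/5986)*sqrt(82).


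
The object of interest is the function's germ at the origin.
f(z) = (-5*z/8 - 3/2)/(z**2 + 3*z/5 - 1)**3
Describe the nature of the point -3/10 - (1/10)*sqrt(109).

The point is a pole of order 3.

The denominator factor z**2 + 3*z/5 - 1 vanishes at -3/10 - (1/10)*sqrt(109) and appears to the power 3; the numerator there equals -21/16 + (1/16)*sqrt(109), nonzero, and no other factor vanishes.
Hence a pole whose order is the multiplicity, 3.


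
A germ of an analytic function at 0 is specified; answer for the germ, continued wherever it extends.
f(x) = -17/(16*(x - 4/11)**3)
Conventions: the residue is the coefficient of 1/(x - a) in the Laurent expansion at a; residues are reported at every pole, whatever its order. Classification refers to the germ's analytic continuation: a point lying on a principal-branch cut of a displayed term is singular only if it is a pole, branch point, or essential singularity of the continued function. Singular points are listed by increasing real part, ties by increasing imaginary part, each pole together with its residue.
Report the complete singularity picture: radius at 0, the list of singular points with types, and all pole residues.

Denominator factor (x - 4/11)^3: pole of order 3 at 4/11, modulus 4/11.
The radius of convergence is the smallest modulus among the singular points: 4/11.
At the order-3 pole 4/11 set g(x) = (x - (4/11))^3*f(x) = -17/16.
Order-3 pole: residue = g''(a)/2; g''(4/11) = 0, so the residue is 0.

Radius of convergence at 0: 4/11.
At 4/11: a pole of order 3; residue 0.


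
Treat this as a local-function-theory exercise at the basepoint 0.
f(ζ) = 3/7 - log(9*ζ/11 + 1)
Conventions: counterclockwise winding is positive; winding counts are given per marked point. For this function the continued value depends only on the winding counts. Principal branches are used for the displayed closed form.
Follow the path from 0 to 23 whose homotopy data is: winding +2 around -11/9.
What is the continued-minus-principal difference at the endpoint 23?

Continued minus principal equals -(4)*pi*i.

The rational part is single-valued and drops out of the difference; each branch term changes only by its own monodromy.
(-1)*log(1 - ζ/(-11/9)): each positive loop around -11/9 adds 2*pi*i to the log, so winding +2 contributes (-1)*(2)*2*pi*i = -(4)*pi*i.
Summing the contributions at ζ = 23 gives -(4)*pi*i.


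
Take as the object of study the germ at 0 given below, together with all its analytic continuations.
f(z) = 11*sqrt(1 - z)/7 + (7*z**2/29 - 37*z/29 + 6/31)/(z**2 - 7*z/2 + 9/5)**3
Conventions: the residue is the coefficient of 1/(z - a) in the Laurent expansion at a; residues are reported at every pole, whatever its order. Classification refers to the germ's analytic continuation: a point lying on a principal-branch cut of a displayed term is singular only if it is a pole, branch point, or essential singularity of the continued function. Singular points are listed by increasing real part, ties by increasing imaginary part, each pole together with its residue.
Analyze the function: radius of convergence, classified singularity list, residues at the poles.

Radius of convergence at 0: 7/4 - (1/20)*sqrt(505).
At 7/4 - (1/20)*sqrt(505): a pole of order 3; residue (6048040/926240599)*sqrt(505).
At 1: an algebraic (square-root) branch point.
At 7/4 + (1/20)*sqrt(505): a pole of order 3; residue -(6048040/926240599)*sqrt(505).


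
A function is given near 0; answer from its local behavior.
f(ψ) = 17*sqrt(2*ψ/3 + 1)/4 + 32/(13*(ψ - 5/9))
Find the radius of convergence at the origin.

Denominator factor (ψ - 5/9): pole of order 1 at 5/9, modulus 5/9.
Branch term (17/4)*sqrt(1 - ψ/(-3/2)): its argument vanishes at ψ = -3/2, a square-root branch point, modulus 3/2.
The radius of convergence is the smallest modulus among the singular points: 5/9.

The radius of convergence is 5/9.


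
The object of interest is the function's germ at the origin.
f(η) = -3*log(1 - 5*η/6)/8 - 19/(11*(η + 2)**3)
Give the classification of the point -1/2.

The point is a regular point.

Denominator factors: η + 2 = 3/2 at η = -1/2 — none vanishes.
Branch term log(1 - η/(6/5)): argument at -1/2 is 17/12, nonzero, so -1/2 is not its branch point (a point on a principal cut is still regular for the continued germ).
So the germ continues analytically to -1/2.


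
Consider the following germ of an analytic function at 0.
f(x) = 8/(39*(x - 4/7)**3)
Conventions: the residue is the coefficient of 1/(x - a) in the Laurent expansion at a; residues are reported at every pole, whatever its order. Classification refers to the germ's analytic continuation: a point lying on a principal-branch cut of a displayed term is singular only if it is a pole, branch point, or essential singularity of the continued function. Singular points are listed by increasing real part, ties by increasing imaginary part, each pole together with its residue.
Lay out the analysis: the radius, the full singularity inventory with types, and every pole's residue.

Denominator factor (x - 4/7)^3: pole of order 3 at 4/7, modulus 4/7.
The radius of convergence is the smallest modulus among the singular points: 4/7.
At the order-3 pole 4/7 set g(x) = (x - (4/7))^3*f(x) = 8/39.
Order-3 pole: residue = g''(a)/2; g''(4/7) = 0, so the residue is 0.

Radius of convergence at 0: 4/7.
At 4/7: a pole of order 3; residue 0.


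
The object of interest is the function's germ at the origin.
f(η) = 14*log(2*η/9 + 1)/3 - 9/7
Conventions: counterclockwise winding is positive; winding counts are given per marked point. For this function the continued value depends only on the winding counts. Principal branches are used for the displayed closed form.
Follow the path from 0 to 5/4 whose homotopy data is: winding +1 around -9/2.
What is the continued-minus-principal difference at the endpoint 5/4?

The rational part is single-valued and drops out of the difference; each branch term changes only by its own monodromy.
(14/3)*log(1 - η/(-9/2)): each positive loop around -9/2 adds 2*pi*i to the log, so winding +1 contributes (14/3)*(1)*2*pi*i = (28/3)*pi*i.
Summing the contributions at η = 5/4 gives (28/3)*pi*i.

Continued minus principal equals (28/3)*pi*i.


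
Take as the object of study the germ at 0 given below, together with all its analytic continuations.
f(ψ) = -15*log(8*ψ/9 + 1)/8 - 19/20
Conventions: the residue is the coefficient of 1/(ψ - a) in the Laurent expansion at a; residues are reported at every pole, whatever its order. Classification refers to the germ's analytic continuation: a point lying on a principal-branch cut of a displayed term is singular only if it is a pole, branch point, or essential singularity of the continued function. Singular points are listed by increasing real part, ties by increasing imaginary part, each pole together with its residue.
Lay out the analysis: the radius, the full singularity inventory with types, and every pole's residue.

Radius of convergence at 0: 9/8.
At -9/8: a logarithmic branch point.

Branch term (-15/8)*log(1 - ψ/(-9/8)): its argument vanishes at ψ = -9/8, a logarithmic branch point, modulus 9/8.
The radius of convergence is the smallest modulus among the singular points: 9/8.


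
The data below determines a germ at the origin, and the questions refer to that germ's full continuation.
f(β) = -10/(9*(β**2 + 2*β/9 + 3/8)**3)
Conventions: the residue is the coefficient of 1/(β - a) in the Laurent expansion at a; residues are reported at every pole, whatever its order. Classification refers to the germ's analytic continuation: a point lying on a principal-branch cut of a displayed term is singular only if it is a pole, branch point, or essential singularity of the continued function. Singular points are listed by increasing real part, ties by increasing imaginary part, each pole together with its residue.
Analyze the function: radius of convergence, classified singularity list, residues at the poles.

Denominator factor (β**2 + 2*β/9 + 3/8)^3: discriminant -235/162, complex-conjugate roots (-1/9) + ((1/36)*sqrt(470))*i and (-1/9) - ((1/36)*sqrt(470))*i; poles of order 3, moduli (1/4)*sqrt(6) and (1/4)*sqrt(6).
The radius of convergence is the smallest modulus among the singular points: (1/4)*sqrt(6).
The factor β**2 + 2*β/9 + 3/8 splits as (β - a)(β - a') with a = (-1/9) - ((1/36)*sqrt(470))*i, a' = (-1/9) + ((1/36)*sqrt(470))*i. At the order-3 pole a set g(β) = (β - a)^3*f(β) = [-10/9] / (β - a')^3.
Order-3 pole: residue = g''(a)/2; g''((-1/9) - ((1/36)*sqrt(470))*i) = -((629856/2595575)*sqrt(470))*i, so the residue is -((314928/2595575)*sqrt(470))*i.
The factor β**2 + 2*β/9 + 3/8 splits as (β - a)(β - a') with a = (-1/9) + ((1/36)*sqrt(470))*i, a' = (-1/9) - ((1/36)*sqrt(470))*i. At the order-3 pole a set g(β) = (β - a)^3*f(β) = [-10/9] / (β - a')^3.
Order-3 pole: residue = g''(a)/2; g''((-1/9) + ((1/36)*sqrt(470))*i) = ((629856/2595575)*sqrt(470))*i, so the residue is ((314928/2595575)*sqrt(470))*i.
List the singular points by increasing real part (a conjugate pair: the negative imaginary part first).

Radius of convergence at 0: (1/4)*sqrt(6).
At (-1/9) - ((1/36)*sqrt(470))*i: a pole of order 3; residue -((314928/2595575)*sqrt(470))*i.
At (-1/9) + ((1/36)*sqrt(470))*i: a pole of order 3; residue ((314928/2595575)*sqrt(470))*i.


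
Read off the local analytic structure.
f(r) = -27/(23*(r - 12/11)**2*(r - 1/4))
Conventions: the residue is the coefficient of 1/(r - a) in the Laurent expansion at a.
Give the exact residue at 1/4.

At the order-1 pole 1/4 set g(r) = (r - (1/4))*f(r) = -27/(23*(r - 12/11)**2).
Simple pole: residue = g(a) at a = 1/4, which is -52272/31487.

The residue is -52272/31487.


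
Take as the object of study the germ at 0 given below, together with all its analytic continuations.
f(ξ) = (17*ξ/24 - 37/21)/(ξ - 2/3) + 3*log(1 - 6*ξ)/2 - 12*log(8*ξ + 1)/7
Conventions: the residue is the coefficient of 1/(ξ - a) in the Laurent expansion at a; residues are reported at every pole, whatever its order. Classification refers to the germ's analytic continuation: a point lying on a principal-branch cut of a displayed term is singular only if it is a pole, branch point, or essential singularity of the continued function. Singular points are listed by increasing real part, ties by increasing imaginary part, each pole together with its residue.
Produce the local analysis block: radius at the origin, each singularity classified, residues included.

Radius of convergence at 0: 1/8.
At -1/8: a logarithmic branch point.
At 1/6: a logarithmic branch point.
At 2/3: a pole of order 1; residue -325/252.

Denominator factor (ξ - 2/3): pole of order 1 at 2/3, modulus 2/3.
Branch term (-12/7)*log(1 - ξ/(-1/8)): its argument vanishes at ξ = -1/8, a logarithmic branch point, modulus 1/8.
Branch term (3/2)*log(1 - ξ/(1/6)): its argument vanishes at ξ = 1/6, a logarithmic branch point, modulus 1/6.
The radius of convergence is the smallest modulus among the singular points: 1/8.
The branch terms are analytic at 2/3 and contribute nothing to the residue; only the rational part matters.
At the order-1 pole 2/3 set g(ξ) = (ξ - (2/3))*(rational part) = 17*ξ/24 - 37/21.
Simple pole: residue = g(a) at a = 2/3, which is -325/252.
List the singular points by increasing real part (a conjugate pair: the negative imaginary part first).


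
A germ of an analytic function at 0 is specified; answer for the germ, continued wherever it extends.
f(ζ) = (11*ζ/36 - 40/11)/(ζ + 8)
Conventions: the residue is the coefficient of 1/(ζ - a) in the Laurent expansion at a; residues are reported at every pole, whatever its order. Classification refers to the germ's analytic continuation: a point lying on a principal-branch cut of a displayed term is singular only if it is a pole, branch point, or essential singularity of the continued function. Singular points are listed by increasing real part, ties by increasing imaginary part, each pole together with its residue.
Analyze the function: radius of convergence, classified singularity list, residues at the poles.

Radius of convergence at 0: 8.
At -8: a pole of order 1; residue -602/99.

Denominator factor (ζ + 8): pole of order 1 at -8, modulus 8.
The radius of convergence is the smallest modulus among the singular points: 8.
At the order-1 pole -8 set g(ζ) = (ζ - (-8))*f(ζ) = 11*ζ/36 - 40/11.
Simple pole: residue = g(a) at a = -8, which is -602/99.


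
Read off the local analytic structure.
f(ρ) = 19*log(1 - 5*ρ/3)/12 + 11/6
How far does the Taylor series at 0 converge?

Branch term (19/12)*log(1 - ρ/(3/5)): its argument vanishes at ρ = 3/5, a logarithmic branch point, modulus 3/5.
The radius of convergence is the smallest modulus among the singular points: 3/5.

The radius of convergence is 3/5.


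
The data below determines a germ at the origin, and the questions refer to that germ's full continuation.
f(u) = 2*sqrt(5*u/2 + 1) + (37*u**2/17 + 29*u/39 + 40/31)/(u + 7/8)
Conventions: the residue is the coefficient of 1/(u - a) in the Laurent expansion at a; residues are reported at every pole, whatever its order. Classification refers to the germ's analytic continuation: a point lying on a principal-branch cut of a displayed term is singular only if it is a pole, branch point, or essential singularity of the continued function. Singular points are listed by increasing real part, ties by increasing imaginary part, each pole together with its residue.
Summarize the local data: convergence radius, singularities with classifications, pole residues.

Radius of convergence at 0: 2/5.
At -7/8: a pole of order 1; residue 3033349/1315392.
At -2/5: an algebraic (square-root) branch point.

Denominator factor (u + 7/8): pole of order 1 at -7/8, modulus 7/8.
Branch term (2)*sqrt(1 - u/(-2/5)): its argument vanishes at u = -2/5, a square-root branch point, modulus 2/5.
The radius of convergence is the smallest modulus among the singular points: 2/5.
The branch term is analytic at -7/8 and contributes nothing to the residue; only the rational part matters.
At the order-1 pole -7/8 set g(u) = (u - (-7/8))*(rational part) = 37*u**2/17 + 29*u/39 + 40/31.
Simple pole: residue = g(a) at a = -7/8, which is 3033349/1315392.
List the singular points by increasing real part (a conjugate pair: the negative imaginary part first).


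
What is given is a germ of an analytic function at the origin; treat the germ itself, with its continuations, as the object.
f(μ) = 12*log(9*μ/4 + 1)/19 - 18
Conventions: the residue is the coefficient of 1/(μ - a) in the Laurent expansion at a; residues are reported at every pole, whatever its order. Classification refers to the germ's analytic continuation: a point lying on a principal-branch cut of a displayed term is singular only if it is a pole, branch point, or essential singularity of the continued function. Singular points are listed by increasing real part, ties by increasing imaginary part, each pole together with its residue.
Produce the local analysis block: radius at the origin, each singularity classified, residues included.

Branch term (12/19)*log(1 - μ/(-4/9)): its argument vanishes at μ = -4/9, a logarithmic branch point, modulus 4/9.
The radius of convergence is the smallest modulus among the singular points: 4/9.

Radius of convergence at 0: 4/9.
At -4/9: a logarithmic branch point.


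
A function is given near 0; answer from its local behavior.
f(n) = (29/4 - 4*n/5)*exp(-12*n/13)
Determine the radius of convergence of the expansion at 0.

The radius of convergence is infinite.

The factor exp(-12*n/13) is entire and contributes no finite singular point.
The polynomial part has no poles.
No finite singular points: the Taylor series at 0 converges everywhere.


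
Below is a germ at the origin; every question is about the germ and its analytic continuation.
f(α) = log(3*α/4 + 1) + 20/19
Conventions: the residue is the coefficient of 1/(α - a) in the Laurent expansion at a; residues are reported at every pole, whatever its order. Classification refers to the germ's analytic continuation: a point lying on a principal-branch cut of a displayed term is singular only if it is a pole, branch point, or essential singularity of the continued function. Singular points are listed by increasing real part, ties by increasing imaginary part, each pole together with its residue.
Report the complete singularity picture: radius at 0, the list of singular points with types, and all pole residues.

Radius of convergence at 0: 4/3.
At -4/3: a logarithmic branch point.

Branch term (1)*log(1 - α/(-4/3)): its argument vanishes at α = -4/3, a logarithmic branch point, modulus 4/3.
The radius of convergence is the smallest modulus among the singular points: 4/3.


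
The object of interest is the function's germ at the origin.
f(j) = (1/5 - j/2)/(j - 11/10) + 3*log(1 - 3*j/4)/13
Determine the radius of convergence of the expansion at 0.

The radius of convergence is 11/10.

Denominator factor (j - 11/10): pole of order 1 at 11/10, modulus 11/10.
Branch term (3/13)*log(1 - j/(4/3)): its argument vanishes at j = 4/3, a logarithmic branch point, modulus 4/3.
The radius of convergence is the smallest modulus among the singular points: 11/10.


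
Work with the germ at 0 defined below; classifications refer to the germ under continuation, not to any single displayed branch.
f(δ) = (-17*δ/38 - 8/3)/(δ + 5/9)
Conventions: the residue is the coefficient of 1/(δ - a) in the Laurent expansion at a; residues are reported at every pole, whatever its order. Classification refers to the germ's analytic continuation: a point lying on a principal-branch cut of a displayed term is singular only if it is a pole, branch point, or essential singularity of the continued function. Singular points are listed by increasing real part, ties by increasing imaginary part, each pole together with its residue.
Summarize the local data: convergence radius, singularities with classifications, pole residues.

Radius of convergence at 0: 5/9.
At -5/9: a pole of order 1; residue -827/342.

Denominator factor (δ + 5/9): pole of order 1 at -5/9, modulus 5/9.
The radius of convergence is the smallest modulus among the singular points: 5/9.
At the order-1 pole -5/9 set g(δ) = (δ - (-5/9))*f(δ) = -17*δ/38 - 8/3.
Simple pole: residue = g(a) at a = -5/9, which is -827/342.


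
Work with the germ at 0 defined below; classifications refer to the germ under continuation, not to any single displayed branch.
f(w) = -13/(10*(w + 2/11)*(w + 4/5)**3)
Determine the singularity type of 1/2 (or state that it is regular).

The point is a regular point.

Denominator factors: w + 4/5 = 13/10 at w = 1/2; w + 2/11 = 15/22 at w = 1/2 — none vanishes.
So the germ continues analytically to 1/2.


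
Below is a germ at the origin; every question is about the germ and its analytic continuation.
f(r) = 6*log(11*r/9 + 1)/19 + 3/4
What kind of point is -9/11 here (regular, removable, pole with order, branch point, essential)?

The term (6/19)*log(1 - r/(-9/11)) has argument 1 - -9/11/(-9/11) = 0 at -9/11: a logarithmic (infinitely-sheeted) branch point; the remaining terms are analytic or single-valued there.

The point is a logarithmic branch point.


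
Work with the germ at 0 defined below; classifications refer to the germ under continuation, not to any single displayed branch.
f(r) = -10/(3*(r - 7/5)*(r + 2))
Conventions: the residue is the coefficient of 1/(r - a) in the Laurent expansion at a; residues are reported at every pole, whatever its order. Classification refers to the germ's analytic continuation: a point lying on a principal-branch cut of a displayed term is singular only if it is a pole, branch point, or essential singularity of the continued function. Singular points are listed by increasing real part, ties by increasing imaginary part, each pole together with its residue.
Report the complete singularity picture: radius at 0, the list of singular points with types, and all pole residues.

Denominator factor (r - 7/5): pole of order 1 at 7/5, modulus 7/5.
Denominator factor (r + 2): pole of order 1 at -2, modulus 2.
The radius of convergence is the smallest modulus among the singular points: 7/5.
At the order-1 pole -2 set g(r) = (r - (-2))*f(r) = -10/(3*(r - 7/5)).
Simple pole: residue = g(a) at a = -2, which is 50/51.
At the order-1 pole 7/5 set g(r) = (r - (7/5))*f(r) = -10/(3*(r + 2)).
Simple pole: residue = g(a) at a = 7/5, which is -50/51.
List the singular points by increasing real part (a conjugate pair: the negative imaginary part first).

Radius of convergence at 0: 7/5.
At -2: a pole of order 1; residue 50/51.
At 7/5: a pole of order 1; residue -50/51.


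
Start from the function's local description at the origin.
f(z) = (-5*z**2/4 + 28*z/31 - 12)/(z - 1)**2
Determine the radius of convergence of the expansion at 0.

The radius of convergence is 1.

Denominator factor (z - 1)^2: pole of order 2 at 1, modulus 1.
The radius of convergence is the smallest modulus among the singular points: 1.


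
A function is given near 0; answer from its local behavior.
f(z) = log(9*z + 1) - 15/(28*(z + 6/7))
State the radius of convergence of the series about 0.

The radius of convergence is 1/9.

Denominator factor (z + 6/7): pole of order 1 at -6/7, modulus 6/7.
Branch term (1)*log(1 - z/(-1/9)): its argument vanishes at z = -1/9, a logarithmic branch point, modulus 1/9.
The radius of convergence is the smallest modulus among the singular points: 1/9.


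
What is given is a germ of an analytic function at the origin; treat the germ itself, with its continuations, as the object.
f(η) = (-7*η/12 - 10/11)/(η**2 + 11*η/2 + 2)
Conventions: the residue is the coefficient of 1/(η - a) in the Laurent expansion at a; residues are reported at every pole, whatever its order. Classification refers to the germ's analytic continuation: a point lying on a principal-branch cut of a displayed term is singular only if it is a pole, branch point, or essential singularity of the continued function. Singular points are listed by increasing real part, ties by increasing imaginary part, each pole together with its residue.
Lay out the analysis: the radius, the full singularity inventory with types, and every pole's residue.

Denominator factor (η**2 + 11*η/2 + 2): discriminant 89/4, real irrational roots -11/4 + (1/4)*sqrt(89) and -11/4 - (1/4)*sqrt(89); poles of order 1, moduli 11/4 - (1/4)*sqrt(89) and 11/4 + (1/4)*sqrt(89).
The radius of convergence is the smallest modulus among the singular points: 11/4 - (1/4)*sqrt(89).
The factor η**2 + 11*η/2 + 2 splits as (η - a)(η - a') with a = -11/4 - (1/4)*sqrt(89), a' = -11/4 + (1/4)*sqrt(89). At the order-1 pole a set g(η) = (η - a)*f(η) = [-7*η/12 - 10/11] / (η - a').
Simple pole: residue = g(a) at a = -11/4 - (1/4)*sqrt(89), which is -7/24 - (367/23496)*sqrt(89).
The factor η**2 + 11*η/2 + 2 splits as (η - a)(η - a') with a = -11/4 + (1/4)*sqrt(89), a' = -11/4 - (1/4)*sqrt(89). At the order-1 pole a set g(η) = (η - a)*f(η) = [-7*η/12 - 10/11] / (η - a').
Simple pole: residue = g(a) at a = -11/4 + (1/4)*sqrt(89), which is -7/24 + (367/23496)*sqrt(89).
List the singular points by increasing real part (a conjugate pair: the negative imaginary part first).

Radius of convergence at 0: 11/4 - (1/4)*sqrt(89).
At -11/4 - (1/4)*sqrt(89): a pole of order 1; residue -7/24 - (367/23496)*sqrt(89).
At -11/4 + (1/4)*sqrt(89): a pole of order 1; residue -7/24 + (367/23496)*sqrt(89).


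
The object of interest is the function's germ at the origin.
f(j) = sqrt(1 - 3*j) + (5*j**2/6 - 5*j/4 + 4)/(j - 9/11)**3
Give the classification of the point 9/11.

The point is a pole of order 3.

The denominator factor j - 9/11 vanishes at 9/11 and appears to the power 3; the numerator there equals 1711/484, nonzero, and no other factor vanishes.
The branch terms are analytic at this point.
Hence a pole whose order is the multiplicity, 3.


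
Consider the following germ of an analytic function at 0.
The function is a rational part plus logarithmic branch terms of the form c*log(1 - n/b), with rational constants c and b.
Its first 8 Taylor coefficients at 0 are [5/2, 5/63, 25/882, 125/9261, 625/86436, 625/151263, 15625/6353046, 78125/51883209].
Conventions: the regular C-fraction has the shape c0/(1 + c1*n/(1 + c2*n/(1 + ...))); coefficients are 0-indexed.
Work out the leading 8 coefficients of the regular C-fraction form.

Taylor coefficients (read off): a_0 = 5/2, a_1 = 5/63, a_2 = 25/882, a_3 = 125/9261, a_4 = 625/86436, a_5 = 625/151263, a_6 = 15625/6353046, a_7 = 78125/51883209.
c0 = a_0 = 5/2. Peel one level at a time: if S = 1 + c*n/S' with S'(0) = 1, then c is the n-coefficient of S and S' = c*n/(S - 1).
S_1 = c0/f = 1 + (-2/63)*n + (-41/3969)*n^2 + ...; c1 = -2/63.
S_2 = c1*n/(S_1 - 1) = 1 + (-41/126)*n + (-25/588)*n^2 + ...; c2 = -41/126.
S_3 = c2*n/(S_2 - 1) = 1 + (-75/574)*n + (-4875/164738)*n^2 + ...; c3 = -75/574.
S_4 = c3*n/(S_3 - 1) = 1 + (-65/287)*n + (-5/147)*n^2 + ...; c4 = -65/287.
S_5 = c4*n/(S_4 - 1) = 1 + (-41/273)*n + (-4633/149058)*n^2 + ...; c5 = -41/273.
S_6 = c5*n/(S_5 - 1) = 1 + (-113/546)*n + (-45/1372)*n^2 + ...; c6 = -113/546.
S_7 = c6*n/(S_6 - 1) = 1 + (-1755/11074)*n + ...; c7 = -1755/11074.

The regular C-fraction coefficients are [5/2, -2/63, -41/126, -75/574, -65/287, -41/273, -113/546, -1755/11074].
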